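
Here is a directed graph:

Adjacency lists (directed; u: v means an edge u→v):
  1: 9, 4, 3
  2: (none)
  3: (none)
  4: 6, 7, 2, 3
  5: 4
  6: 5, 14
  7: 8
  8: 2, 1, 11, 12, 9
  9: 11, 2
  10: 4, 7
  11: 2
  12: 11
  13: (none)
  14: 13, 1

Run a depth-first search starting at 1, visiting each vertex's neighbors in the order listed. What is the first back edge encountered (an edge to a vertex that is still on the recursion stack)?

5->4

DFS from 1 (visiting each vertex's neighbors in the order listed); mark gray on enter, black on exit:
1 gray
  9 gray
    11 gray
      2 gray
      2 black
    11 black
    9→2: 2 black — skip
  9 black
  4 gray
    6 gray
      5 gray
        5→4: 4 is gray → back edge
First back edge: 5 → 4.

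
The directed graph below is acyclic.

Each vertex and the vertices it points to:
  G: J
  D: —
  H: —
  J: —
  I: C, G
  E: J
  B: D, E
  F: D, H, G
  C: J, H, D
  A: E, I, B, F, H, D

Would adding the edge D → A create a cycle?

Yes

Adding D→A creates a cycle iff A can already reach D.
Path from A: A → D.
So A → … → D → A is a cycle.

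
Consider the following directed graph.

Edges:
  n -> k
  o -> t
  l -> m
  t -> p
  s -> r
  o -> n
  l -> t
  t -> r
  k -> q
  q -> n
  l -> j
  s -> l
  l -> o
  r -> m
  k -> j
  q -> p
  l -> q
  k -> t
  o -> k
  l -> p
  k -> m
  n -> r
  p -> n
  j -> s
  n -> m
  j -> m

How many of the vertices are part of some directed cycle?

A vertex is on a directed cycle iff it belongs to a strongly connected component of size ≥ 2 (or has a self-loop).
The vertices on cycles are {j, k, l, n, o, p, q, s, t} — 9 in total.

9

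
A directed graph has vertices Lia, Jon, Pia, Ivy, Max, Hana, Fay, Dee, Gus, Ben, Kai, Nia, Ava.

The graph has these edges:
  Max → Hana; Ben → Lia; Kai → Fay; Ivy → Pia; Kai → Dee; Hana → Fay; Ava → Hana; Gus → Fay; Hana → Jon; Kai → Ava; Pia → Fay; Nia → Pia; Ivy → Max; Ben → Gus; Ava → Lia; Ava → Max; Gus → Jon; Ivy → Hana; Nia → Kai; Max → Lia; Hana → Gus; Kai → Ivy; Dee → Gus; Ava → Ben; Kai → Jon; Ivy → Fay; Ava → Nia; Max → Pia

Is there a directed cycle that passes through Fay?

Fay lies on a cycle iff there is a path from Fay back to itself.
Exploring from Fay, it never reaches itself; equivalently, its strongly connected component is a singleton.

No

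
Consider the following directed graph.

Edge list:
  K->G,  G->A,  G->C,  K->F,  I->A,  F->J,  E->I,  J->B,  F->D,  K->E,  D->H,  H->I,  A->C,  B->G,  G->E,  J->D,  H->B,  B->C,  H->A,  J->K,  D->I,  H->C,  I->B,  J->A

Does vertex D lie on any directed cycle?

D lies on a cycle iff there is a path from D back to itself.
Exploring from D, it never reaches itself; equivalently, its strongly connected component is a singleton.

No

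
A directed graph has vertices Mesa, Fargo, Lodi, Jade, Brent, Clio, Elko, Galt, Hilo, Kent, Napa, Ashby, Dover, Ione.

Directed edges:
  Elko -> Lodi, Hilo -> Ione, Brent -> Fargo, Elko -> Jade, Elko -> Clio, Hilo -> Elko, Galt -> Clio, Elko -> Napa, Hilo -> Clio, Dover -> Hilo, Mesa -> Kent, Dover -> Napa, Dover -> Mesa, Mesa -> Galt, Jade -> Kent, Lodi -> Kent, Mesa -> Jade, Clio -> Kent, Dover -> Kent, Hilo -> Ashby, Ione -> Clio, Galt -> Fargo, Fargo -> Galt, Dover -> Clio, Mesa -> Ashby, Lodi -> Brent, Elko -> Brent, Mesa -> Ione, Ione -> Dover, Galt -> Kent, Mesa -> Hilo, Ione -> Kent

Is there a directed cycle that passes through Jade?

Jade lies on a cycle iff there is a path from Jade back to itself.
Exploring from Jade, it never reaches itself; equivalently, its strongly connected component is a singleton.

No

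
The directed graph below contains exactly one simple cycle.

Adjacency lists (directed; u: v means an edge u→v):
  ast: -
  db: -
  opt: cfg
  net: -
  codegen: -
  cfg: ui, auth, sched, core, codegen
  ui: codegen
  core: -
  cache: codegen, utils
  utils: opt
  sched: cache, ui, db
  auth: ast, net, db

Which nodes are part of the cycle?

cfg, opt, cache, sched, utils

DFS with gray/black marking from cfg:
cfg gray
  ui gray
    codegen gray
    codegen black
  ui black
  auth gray
    ast gray
    ast black
    net gray
    net black
    db gray
    db black
  auth black
  sched gray
    cache gray
      cache→codegen: codegen black — skip
      utils gray
        opt gray
          opt→cfg: cfg is gray → back edge
Back edge closes the cycle cfg → sched → cache → utils → opt → cfg; its vertices are {cfg, opt, cache, sched, utils}.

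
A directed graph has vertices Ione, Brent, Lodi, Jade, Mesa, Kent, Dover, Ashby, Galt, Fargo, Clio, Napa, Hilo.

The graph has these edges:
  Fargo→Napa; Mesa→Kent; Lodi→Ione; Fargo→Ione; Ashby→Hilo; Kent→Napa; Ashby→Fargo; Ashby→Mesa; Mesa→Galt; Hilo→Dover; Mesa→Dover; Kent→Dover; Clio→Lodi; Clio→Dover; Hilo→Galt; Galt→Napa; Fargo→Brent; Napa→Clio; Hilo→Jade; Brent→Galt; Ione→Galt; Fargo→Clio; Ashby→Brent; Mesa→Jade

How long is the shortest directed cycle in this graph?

5

For each vertex v, BFS finds the shortest path from v back to v.
The shortest such closed walk is Clio → Lodi → Ione → Galt → Napa → Clio, length 5.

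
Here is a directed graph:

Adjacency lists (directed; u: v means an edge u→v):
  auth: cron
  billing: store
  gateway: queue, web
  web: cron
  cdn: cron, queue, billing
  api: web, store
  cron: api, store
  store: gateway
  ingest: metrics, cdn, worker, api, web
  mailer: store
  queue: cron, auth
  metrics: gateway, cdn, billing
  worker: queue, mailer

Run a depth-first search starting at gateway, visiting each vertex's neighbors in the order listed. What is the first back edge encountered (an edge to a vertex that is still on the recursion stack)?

DFS from gateway (visiting each vertex's neighbors in the order listed); mark gray on enter, black on exit:
gateway gray
  queue gray
    cron gray
      api gray
        web gray
          web→cron: cron is gray → back edge
First back edge: web → cron.

web->cron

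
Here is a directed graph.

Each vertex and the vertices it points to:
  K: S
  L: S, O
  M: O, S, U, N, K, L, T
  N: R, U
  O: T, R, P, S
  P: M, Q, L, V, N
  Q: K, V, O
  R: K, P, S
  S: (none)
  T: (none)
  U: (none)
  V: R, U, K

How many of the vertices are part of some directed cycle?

A vertex is on a directed cycle iff it belongs to a strongly connected component of size ≥ 2 (or has a self-loop).
The vertices on cycles are {L, M, N, O, P, Q, R, V} — 8 in total.

8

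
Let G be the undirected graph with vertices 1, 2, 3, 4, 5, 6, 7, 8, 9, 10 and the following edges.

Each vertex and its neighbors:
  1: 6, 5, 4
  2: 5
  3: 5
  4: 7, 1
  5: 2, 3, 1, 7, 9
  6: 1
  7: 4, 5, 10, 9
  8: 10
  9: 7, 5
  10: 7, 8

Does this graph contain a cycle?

DFS, tracking each vertex's parent; an edge to a visited non-parent vertex closes a cycle.
Start from 1:
visit 1 (parent –)
  visit 6 (parent 1)
    6–1: parent, skip
  visit 5 (parent 1)
    visit 2 (parent 5)
      2–5: parent, skip
    visit 3 (parent 5)
      3–5: parent, skip
    5–1: parent, skip
    visit 7 (parent 5)
      visit 4 (parent 7)
        4–7: parent, skip
        4–1: 1 visited and ≠ parent → cycle
Cycle: 1 – 5 – 7 – 4 – 1.

Yes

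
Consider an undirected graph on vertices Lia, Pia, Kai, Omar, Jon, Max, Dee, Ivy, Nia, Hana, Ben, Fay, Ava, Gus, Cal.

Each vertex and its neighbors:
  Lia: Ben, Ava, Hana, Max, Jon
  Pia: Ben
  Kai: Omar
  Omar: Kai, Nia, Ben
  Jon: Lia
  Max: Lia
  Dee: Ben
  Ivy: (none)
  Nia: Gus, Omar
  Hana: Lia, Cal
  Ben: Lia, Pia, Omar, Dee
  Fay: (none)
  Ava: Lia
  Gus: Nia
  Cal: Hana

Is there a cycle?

DFS, tracking each vertex's parent; an edge to a visited non-parent vertex closes a cycle.
Start from Hana:
visit Hana (parent –)
  visit Lia (parent Hana)
    visit Ben (parent Lia)
      Ben–Lia: parent, skip
      visit Pia (parent Ben)
        Pia–Ben: parent, skip
      visit Omar (parent Ben)
        visit Kai (parent Omar)
          Kai–Omar: parent, skip
        visit Nia (parent Omar)
          visit Gus (parent Nia)
            Gus–Nia: parent, skip
          Nia–Omar: parent, skip
        Omar–Ben: parent, skip
      visit Dee (parent Ben)
        Dee–Ben: parent, skip
    visit Ava (parent Lia)
      Ava–Lia: parent, skip
    Lia–Hana: parent, skip
    visit Max (parent Lia)
      Max–Lia: parent, skip
    visit Jon (parent Lia)
      Jon–Lia: parent, skip
  visit Cal (parent Hana)
    Cal–Hana: parent, skip
visit Ivy (parent –)
visit Fay (parent –)
No non-parent visited neighbor found — the graph is a forest.

No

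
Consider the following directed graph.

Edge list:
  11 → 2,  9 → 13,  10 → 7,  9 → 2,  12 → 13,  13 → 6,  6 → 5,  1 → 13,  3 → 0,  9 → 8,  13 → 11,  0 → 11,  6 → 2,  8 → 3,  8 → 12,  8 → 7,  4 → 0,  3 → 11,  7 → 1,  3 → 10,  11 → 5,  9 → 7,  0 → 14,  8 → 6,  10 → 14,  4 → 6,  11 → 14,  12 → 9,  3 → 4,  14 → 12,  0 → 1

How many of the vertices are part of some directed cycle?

12

A vertex is on a directed cycle iff it belongs to a strongly connected component of size ≥ 2 (or has a self-loop).
The vertices on cycles are {0, 1, 3, 4, 7, 8, 9, 10, 11, 12, 13, 14} — 12 in total.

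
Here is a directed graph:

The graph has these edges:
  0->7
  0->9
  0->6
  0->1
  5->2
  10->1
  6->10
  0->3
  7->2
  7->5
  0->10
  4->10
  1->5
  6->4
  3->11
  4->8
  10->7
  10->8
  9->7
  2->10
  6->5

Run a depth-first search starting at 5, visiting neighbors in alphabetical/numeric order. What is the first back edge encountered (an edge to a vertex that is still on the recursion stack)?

1->5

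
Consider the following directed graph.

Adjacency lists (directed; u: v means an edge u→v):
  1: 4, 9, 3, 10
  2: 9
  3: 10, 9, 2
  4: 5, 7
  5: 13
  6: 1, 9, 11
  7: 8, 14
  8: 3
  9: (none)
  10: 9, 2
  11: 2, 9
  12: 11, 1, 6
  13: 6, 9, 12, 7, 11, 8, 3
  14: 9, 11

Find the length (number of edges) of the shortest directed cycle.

5

For each vertex v, BFS finds the shortest path from v back to v.
The shortest such closed walk is 4 → 5 → 13 → 12 → 1 → 4, length 5.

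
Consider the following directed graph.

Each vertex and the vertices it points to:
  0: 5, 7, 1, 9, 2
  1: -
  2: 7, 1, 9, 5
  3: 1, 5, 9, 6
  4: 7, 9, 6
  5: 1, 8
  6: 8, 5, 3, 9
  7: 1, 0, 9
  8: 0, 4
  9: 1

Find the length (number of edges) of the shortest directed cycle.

For each vertex v, BFS finds the shortest path from v back to v.
The shortest such closed walk is 6 → 3 → 6, length 2.

2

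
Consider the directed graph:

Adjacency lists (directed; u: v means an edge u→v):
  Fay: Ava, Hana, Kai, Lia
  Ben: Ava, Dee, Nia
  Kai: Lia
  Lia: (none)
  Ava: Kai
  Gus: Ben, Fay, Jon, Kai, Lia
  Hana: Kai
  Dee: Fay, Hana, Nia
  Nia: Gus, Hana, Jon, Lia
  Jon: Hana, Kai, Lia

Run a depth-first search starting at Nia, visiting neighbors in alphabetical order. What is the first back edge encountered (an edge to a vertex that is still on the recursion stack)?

DFS from Nia (visiting neighbors in alphabetical order); mark gray on enter, black on exit:
Nia gray
  Gus gray
    Ben gray
      Ava gray
        Kai gray
          Lia gray
          Lia black
        Kai black
      Ava black
      Dee gray
        Fay gray
          Fay→Ava: Ava black — skip
          Hana gray
            Hana→Kai: Kai black — skip
          Hana black
          Fay→Kai: Kai black — skip
          Fay→Lia: Lia black — skip
        Fay black
        Dee→Hana: Hana black — skip
        Dee→Nia: Nia is gray → back edge
First back edge: Dee → Nia.

Dee->Nia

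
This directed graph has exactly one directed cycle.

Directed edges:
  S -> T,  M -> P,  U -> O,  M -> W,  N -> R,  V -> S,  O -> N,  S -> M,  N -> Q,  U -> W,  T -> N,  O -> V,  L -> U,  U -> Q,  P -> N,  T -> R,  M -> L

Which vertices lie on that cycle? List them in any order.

L, M, O, S, U, V

DFS with gray/black marking from S:
S gray
  M gray
    P gray
      N gray
        R gray
        R black
        Q gray
        Q black
      N black
    P black
    W gray
    W black
    L gray
      U gray
        U→Q: Q black — skip
        O gray
          O→N: N black — skip
          V gray
            V→S: S is gray → back edge
Back edge closes the cycle S → M → L → U → O → V → S; its vertices are {L, M, O, S, U, V}.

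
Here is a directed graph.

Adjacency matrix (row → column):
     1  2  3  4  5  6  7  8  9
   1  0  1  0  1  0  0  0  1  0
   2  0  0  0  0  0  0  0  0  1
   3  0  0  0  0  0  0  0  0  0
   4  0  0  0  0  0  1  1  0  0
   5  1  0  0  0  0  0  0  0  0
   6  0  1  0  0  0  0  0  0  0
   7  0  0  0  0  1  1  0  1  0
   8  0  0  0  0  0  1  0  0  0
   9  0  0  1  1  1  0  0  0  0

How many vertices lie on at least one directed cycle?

8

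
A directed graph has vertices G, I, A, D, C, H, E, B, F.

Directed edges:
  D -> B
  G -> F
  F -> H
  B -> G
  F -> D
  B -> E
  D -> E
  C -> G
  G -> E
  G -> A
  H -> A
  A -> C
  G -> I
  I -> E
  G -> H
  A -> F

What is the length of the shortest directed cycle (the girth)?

3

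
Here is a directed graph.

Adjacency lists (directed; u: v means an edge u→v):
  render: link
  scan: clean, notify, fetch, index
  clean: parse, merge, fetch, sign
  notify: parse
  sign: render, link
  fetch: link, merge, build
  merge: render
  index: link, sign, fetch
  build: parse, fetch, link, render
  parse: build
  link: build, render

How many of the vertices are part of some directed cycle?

A vertex is on a directed cycle iff it belongs to a strongly connected component of size ≥ 2 (or has a self-loop).
The vertices on cycles are {link, build, fetch, merge, parse, render} — 6 in total.

6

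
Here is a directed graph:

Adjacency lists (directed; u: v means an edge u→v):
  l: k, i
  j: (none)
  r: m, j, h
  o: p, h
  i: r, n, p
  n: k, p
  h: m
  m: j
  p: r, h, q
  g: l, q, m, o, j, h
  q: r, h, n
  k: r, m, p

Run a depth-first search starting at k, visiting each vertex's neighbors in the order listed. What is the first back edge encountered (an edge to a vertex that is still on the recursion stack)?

DFS from k (visiting each vertex's neighbors in the order listed); mark gray on enter, black on exit:
k gray
  r gray
    m gray
      j gray
      j black
    m black
    r→j: j black — skip
    h gray
      h→m: m black — skip
    h black
  r black
  k→m: m black — skip
  p gray
    p→r: r black — skip
    p→h: h black — skip
    q gray
      q→r: r black — skip
      q→h: h black — skip
      n gray
        n→k: k is gray → back edge
First back edge: n → k.

n->k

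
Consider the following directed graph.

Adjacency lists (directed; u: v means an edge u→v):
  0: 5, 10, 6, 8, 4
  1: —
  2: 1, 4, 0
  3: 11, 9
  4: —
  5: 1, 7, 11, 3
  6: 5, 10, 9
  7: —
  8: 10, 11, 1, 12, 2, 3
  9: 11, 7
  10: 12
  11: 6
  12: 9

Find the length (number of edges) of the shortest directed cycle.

3

For each vertex v, BFS finds the shortest path from v back to v.
The shortest such closed walk is 2 → 0 → 8 → 2, length 3.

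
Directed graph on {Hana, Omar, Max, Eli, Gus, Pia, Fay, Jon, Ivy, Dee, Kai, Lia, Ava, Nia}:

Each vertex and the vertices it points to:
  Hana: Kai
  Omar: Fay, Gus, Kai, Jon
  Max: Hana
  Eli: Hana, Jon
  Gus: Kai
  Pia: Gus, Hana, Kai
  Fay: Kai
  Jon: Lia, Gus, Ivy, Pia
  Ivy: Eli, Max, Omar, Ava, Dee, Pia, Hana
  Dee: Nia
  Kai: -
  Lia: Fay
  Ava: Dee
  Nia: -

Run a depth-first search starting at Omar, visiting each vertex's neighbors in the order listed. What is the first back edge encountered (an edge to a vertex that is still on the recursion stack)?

Eli->Jon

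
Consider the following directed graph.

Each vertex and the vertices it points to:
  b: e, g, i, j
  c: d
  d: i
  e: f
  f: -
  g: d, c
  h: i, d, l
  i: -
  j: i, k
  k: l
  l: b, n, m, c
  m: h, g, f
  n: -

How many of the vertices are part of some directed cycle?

6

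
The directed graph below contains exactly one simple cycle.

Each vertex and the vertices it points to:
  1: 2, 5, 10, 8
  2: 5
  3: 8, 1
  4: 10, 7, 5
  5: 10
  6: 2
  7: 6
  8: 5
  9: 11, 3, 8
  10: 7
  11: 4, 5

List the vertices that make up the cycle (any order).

2, 5, 6, 7, 10

DFS with gray/black marking from 7:
7 gray
  6 gray
    2 gray
      5 gray
        10 gray
          10→7: 7 is gray → back edge
Back edge closes the cycle 7 → 6 → 2 → 5 → 10 → 7; its vertices are {2, 5, 6, 7, 10}.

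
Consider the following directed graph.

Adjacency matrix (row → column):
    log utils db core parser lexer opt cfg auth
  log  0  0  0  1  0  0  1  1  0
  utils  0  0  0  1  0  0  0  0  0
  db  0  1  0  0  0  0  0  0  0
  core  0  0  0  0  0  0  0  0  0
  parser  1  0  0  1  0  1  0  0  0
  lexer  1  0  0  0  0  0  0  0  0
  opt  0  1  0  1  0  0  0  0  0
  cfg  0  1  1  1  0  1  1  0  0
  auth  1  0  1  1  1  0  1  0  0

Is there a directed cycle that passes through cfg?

Yes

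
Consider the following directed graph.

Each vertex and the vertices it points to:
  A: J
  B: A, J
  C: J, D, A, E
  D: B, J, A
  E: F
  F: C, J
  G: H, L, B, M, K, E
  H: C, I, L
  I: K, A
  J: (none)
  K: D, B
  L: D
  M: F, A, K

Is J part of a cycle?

J lies on a cycle iff there is a path from J back to itself.
Exploring from J, it never reaches itself; equivalently, its strongly connected component is a singleton.

No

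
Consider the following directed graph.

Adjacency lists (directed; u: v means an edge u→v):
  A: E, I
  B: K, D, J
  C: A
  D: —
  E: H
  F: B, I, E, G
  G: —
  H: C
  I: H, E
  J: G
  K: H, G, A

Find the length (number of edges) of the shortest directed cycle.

For each vertex v, BFS finds the shortest path from v back to v.
The shortest such closed walk is I → H → C → A → I, length 4.

4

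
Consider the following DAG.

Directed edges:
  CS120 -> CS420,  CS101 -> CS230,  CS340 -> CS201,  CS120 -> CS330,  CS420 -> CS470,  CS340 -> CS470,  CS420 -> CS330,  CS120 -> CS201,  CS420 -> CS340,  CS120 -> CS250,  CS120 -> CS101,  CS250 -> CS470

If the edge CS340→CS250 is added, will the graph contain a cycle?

No

Adding CS340→CS250 creates a cycle iff CS250 can already reach CS340.
Explore from CS250: no path reaches CS340. The graph stays acyclic.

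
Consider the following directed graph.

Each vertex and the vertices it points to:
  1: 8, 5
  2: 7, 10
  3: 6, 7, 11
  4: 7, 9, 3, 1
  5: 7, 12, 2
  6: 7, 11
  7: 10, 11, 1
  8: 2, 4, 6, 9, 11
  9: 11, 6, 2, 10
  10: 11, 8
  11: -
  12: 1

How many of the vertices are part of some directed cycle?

11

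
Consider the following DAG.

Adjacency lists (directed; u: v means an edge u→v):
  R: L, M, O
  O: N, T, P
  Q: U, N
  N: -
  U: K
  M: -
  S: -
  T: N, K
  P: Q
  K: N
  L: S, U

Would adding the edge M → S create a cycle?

No

Adding M→S creates a cycle iff S can already reach M.
Explore from S: no path reaches M. The graph stays acyclic.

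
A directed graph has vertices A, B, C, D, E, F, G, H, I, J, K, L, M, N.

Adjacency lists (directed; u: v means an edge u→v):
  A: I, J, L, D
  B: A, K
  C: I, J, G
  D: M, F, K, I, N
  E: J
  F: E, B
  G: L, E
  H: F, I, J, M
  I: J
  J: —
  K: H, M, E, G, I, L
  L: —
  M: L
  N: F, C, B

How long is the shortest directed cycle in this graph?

4

For each vertex v, BFS finds the shortest path from v back to v.
The shortest such closed walk is D → N → B → A → D, length 4.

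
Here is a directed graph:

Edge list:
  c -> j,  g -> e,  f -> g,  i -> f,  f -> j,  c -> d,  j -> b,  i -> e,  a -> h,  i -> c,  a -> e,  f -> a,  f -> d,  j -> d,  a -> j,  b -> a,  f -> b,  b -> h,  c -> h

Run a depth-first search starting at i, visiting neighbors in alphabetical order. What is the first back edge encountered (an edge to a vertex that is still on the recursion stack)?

a->j

DFS from i (visiting neighbors in alphabetical order); mark gray on enter, black on exit:
i gray
  c gray
    d gray
    d black
    h gray
    h black
    j gray
      b gray
        a gray
          e gray
          e black
          a→h: h black — skip
          a→j: j is gray → back edge
First back edge: a → j.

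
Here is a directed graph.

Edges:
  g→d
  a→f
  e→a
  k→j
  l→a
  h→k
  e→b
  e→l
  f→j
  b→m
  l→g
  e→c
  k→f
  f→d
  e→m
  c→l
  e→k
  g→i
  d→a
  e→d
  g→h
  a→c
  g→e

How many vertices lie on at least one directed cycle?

A vertex is on a directed cycle iff it belongs to a strongly connected component of size ≥ 2 (or has a self-loop).
The vertices on cycles are {a, c, d, e, f, g, h, k, l} — 9 in total.

9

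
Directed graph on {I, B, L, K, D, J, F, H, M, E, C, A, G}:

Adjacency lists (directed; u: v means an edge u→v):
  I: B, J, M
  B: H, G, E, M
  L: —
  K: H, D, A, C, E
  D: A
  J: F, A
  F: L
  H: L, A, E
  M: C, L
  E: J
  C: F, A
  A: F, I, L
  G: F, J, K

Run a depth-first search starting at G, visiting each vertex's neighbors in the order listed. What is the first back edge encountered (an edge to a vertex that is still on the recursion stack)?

H→A

DFS from G (visiting each vertex's neighbors in the order listed); mark gray on enter, black on exit:
G gray
  F gray
    L gray
    L black
  F black
  J gray
    J→F: F black — skip
    A gray
      A→F: F black — skip
      I gray
        B gray
          H gray
            H→L: L black — skip
            H→A: A is gray → back edge
First back edge: H → A.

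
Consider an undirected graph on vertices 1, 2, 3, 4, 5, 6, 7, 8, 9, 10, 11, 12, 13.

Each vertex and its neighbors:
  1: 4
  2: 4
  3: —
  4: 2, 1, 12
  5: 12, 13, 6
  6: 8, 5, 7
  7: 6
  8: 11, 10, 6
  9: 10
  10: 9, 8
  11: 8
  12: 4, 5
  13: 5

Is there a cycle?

DFS, tracking each vertex's parent; an edge to a visited non-parent vertex closes a cycle.
Start from 4:
visit 4 (parent –)
  visit 2 (parent 4)
    2–4: parent, skip
  visit 1 (parent 4)
    1–4: parent, skip
  visit 12 (parent 4)
    12–4: parent, skip
    visit 5 (parent 12)
      5–12: parent, skip
      visit 13 (parent 5)
        13–5: parent, skip
      visit 6 (parent 5)
        visit 8 (parent 6)
          visit 11 (parent 8)
            11–8: parent, skip
          visit 10 (parent 8)
            visit 9 (parent 10)
              9–10: parent, skip
            10–8: parent, skip
          8–6: parent, skip
        6–5: parent, skip
        visit 7 (parent 6)
          7–6: parent, skip
visit 3 (parent –)
No non-parent visited neighbor found — the graph is a forest.

No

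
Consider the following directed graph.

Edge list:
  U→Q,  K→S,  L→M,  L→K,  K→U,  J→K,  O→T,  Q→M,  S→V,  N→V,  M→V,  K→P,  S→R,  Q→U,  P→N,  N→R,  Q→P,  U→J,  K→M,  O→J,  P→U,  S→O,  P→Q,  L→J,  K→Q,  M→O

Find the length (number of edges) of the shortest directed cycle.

For each vertex v, BFS finds the shortest path from v back to v.
The shortest such closed walk is P → Q → P, length 2.

2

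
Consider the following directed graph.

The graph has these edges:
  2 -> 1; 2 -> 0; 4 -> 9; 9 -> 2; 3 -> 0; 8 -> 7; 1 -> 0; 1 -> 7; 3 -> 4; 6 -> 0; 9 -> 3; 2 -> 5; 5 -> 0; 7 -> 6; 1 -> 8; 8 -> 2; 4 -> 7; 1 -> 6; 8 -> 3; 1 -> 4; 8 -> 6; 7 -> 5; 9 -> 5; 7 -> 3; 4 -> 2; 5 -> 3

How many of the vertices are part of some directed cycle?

8

A vertex is on a directed cycle iff it belongs to a strongly connected component of size ≥ 2 (or has a self-loop).
The vertices on cycles are {1, 2, 3, 4, 5, 7, 8, 9} — 8 in total.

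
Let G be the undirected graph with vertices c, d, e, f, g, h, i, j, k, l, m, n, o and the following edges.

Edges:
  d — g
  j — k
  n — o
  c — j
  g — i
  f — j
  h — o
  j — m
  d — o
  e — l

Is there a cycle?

DFS, tracking each vertex's parent; an edge to a visited non-parent vertex closes a cycle.
Start from g:
visit g (parent –)
  visit d (parent g)
    visit o (parent d)
      visit h (parent o)
        h–o: parent, skip
      o–d: parent, skip
      visit n (parent o)
        n–o: parent, skip
    d–g: parent, skip
  visit i (parent g)
    i–g: parent, skip
visit c (parent –)
  visit j (parent c)
    visit k (parent j)
      k–j: parent, skip
    j–c: parent, skip
    visit f (parent j)
      f–j: parent, skip
    visit m (parent j)
      m–j: parent, skip
visit e (parent –)
  visit l (parent e)
    l–e: parent, skip
No non-parent visited neighbor found — the graph is a forest.

No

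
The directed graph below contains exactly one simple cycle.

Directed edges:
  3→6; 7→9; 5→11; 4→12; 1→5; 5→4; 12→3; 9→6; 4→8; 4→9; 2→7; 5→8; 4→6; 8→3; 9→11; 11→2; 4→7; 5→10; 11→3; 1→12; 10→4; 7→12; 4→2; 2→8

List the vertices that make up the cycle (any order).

2, 7, 9, 11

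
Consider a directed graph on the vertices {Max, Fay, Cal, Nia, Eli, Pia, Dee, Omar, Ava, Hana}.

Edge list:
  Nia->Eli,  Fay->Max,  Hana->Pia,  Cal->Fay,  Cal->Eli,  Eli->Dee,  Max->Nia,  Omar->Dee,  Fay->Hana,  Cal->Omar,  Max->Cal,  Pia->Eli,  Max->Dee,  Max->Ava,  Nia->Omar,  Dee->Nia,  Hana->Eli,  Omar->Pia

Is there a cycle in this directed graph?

Yes

DFS with white/gray/black marking, starting from Max:
Max gray
  Cal gray
    Eli gray
      Dee gray
        Nia gray
          Omar gray
            Omar→Dee: Dee is gray → back edge
Back edge found, so a cycle exists: Dee → Nia → Omar → Dee.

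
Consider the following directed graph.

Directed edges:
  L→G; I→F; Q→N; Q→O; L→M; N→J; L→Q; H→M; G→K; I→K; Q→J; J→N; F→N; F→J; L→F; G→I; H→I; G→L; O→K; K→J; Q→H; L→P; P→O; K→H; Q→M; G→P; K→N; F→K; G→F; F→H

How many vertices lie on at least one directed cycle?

8

A vertex is on a directed cycle iff it belongs to a strongly connected component of size ≥ 2 (or has a self-loop).
The vertices on cycles are {F, G, H, I, J, K, L, N} — 8 in total.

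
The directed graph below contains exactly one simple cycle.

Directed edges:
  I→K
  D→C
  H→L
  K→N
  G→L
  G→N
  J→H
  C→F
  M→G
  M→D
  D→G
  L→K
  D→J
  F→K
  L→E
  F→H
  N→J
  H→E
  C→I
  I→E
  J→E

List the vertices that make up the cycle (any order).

DFS with gray/black marking from J:
J gray
  E gray
  E black
  H gray
    H→E: E black — skip
    L gray
      K gray
        N gray
          N→J: J is gray → back edge
Back edge closes the cycle J → H → L → K → N → J; its vertices are {H, J, K, L, N}.

H, J, K, L, N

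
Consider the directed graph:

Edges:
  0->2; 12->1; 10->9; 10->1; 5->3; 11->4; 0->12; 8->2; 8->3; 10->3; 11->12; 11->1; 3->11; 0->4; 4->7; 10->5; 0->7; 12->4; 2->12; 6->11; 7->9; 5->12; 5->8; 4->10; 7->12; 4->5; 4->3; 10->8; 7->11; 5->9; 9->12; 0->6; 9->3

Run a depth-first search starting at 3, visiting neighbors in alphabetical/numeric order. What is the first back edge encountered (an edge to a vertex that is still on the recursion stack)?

4→3

DFS from 3 (visiting neighbors in alphabetical/numeric order); mark gray on enter, black on exit:
3 gray
  11 gray
    1 gray
    1 black
    4 gray
      4→3: 3 is gray → back edge
First back edge: 4 → 3.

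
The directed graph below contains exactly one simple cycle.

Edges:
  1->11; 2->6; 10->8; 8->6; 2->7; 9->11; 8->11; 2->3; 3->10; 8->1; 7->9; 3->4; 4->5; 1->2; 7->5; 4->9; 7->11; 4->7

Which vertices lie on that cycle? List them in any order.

1, 2, 3, 8, 10

DFS with gray/black marking from 2:
2 gray
  3 gray
    10 gray
      8 gray
        11 gray
        11 black
        1 gray
          1→2: 2 is gray → back edge
Back edge closes the cycle 2 → 3 → 10 → 8 → 1 → 2; its vertices are {1, 2, 3, 8, 10}.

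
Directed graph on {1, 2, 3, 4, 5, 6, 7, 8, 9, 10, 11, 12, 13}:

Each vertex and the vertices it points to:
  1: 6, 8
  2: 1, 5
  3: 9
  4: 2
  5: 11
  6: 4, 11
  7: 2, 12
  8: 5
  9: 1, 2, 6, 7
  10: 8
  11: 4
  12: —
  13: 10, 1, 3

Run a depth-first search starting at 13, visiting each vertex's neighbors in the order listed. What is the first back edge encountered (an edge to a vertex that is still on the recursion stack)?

DFS from 13 (visiting each vertex's neighbors in the order listed); mark gray on enter, black on exit:
13 gray
  10 gray
    8 gray
      5 gray
        11 gray
          4 gray
            2 gray
              1 gray
                6 gray
                  6→4: 4 is gray → back edge
First back edge: 6 → 4.

6→4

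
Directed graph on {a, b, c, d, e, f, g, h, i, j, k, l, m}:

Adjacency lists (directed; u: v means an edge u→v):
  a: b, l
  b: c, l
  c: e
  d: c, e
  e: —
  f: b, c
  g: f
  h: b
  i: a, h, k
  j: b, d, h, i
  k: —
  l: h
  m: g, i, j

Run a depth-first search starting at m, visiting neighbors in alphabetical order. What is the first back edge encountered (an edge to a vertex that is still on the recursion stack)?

h→b

DFS from m (visiting neighbors in alphabetical order); mark gray on enter, black on exit:
m gray
  g gray
    f gray
      b gray
        c gray
          e gray
          e black
        c black
        l gray
          h gray
            h→b: b is gray → back edge
First back edge: h → b.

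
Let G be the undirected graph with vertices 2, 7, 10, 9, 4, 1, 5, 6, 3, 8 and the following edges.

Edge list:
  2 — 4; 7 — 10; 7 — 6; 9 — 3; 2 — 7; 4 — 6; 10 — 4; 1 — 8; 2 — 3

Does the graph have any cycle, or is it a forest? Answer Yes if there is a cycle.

Yes

DFS, tracking each vertex's parent; an edge to a visited non-parent vertex closes a cycle.
Start from 8:
visit 8 (parent –)
  visit 1 (parent 8)
    1–8: parent, skip
visit 2 (parent –)
  visit 4 (parent 2)
    visit 6 (parent 4)
      visit 7 (parent 6)
        visit 10 (parent 7)
          10–4: 4 visited and ≠ parent → cycle
Cycle: 4 – 6 – 7 – 10 – 4.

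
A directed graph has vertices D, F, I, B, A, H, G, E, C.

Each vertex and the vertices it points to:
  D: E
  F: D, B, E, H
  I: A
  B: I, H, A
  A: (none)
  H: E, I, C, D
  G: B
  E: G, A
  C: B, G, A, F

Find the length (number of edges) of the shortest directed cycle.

3

For each vertex v, BFS finds the shortest path from v back to v.
The shortest such closed walk is C → F → H → C, length 3.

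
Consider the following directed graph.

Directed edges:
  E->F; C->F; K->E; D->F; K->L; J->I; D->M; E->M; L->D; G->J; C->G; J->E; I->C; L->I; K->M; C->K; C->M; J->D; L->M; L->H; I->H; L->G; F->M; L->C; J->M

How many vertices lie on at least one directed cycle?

6

A vertex is on a directed cycle iff it belongs to a strongly connected component of size ≥ 2 (or has a self-loop).
The vertices on cycles are {C, G, I, J, K, L} — 6 in total.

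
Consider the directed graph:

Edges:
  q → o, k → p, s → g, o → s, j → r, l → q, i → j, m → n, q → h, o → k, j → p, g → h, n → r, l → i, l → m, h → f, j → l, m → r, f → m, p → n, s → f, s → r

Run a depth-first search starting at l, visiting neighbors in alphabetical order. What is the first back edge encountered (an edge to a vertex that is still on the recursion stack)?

j→l

DFS from l (visiting neighbors in alphabetical order); mark gray on enter, black on exit:
l gray
  i gray
    j gray
      j→l: l is gray → back edge
First back edge: j → l.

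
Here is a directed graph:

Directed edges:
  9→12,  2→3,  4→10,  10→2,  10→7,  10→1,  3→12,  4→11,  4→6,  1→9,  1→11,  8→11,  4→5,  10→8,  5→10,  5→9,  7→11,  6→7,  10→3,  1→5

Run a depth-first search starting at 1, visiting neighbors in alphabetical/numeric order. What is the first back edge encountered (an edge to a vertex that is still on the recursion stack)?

DFS from 1 (visiting neighbors in alphabetical/numeric order); mark gray on enter, black on exit:
1 gray
  5 gray
    9 gray
      12 gray
      12 black
    9 black
    10 gray
      10→1: 1 is gray → back edge
First back edge: 10 → 1.

10→1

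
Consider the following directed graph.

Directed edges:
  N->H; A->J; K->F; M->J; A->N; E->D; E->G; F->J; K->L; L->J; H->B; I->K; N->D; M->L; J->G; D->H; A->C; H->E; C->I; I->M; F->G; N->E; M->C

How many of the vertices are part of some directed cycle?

6

A vertex is on a directed cycle iff it belongs to a strongly connected component of size ≥ 2 (or has a self-loop).
The vertices on cycles are {C, D, E, H, I, M} — 6 in total.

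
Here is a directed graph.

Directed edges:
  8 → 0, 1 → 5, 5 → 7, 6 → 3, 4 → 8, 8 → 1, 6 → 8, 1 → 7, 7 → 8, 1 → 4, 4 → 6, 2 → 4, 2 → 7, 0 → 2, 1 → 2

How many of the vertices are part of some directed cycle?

8

A vertex is on a directed cycle iff it belongs to a strongly connected component of size ≥ 2 (or has a self-loop).
The vertices on cycles are {0, 1, 2, 4, 5, 6, 7, 8} — 8 in total.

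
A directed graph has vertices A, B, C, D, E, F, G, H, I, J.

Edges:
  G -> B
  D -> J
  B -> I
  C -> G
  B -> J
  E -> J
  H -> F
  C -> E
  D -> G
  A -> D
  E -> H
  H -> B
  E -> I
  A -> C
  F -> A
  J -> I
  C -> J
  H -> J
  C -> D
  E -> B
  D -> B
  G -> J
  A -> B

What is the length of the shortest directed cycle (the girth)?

5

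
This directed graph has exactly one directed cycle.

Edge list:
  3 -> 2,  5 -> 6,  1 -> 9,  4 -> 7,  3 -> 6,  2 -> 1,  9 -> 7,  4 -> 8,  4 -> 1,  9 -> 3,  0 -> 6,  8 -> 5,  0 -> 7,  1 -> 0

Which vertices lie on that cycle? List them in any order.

DFS with gray/black marking from 1:
1 gray
  9 gray
    7 gray
    7 black
    3 gray
      6 gray
      6 black
      2 gray
        2→1: 1 is gray → back edge
Back edge closes the cycle 1 → 9 → 3 → 2 → 1; its vertices are {1, 2, 3, 9}.

1, 2, 3, 9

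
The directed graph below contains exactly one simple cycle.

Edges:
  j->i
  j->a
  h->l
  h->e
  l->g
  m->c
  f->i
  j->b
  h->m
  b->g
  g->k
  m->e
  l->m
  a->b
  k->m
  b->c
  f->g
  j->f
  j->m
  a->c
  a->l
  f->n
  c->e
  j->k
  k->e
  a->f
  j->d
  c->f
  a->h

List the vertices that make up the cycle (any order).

c, f, g, k, m

DFS with gray/black marking from f:
f gray
  i gray
  i black
  n gray
  n black
  g gray
    k gray
      e gray
      e black
      m gray
        c gray
          c→e: e black — skip
          c→f: f is gray → back edge
Back edge closes the cycle f → g → k → m → c → f; its vertices are {c, f, g, k, m}.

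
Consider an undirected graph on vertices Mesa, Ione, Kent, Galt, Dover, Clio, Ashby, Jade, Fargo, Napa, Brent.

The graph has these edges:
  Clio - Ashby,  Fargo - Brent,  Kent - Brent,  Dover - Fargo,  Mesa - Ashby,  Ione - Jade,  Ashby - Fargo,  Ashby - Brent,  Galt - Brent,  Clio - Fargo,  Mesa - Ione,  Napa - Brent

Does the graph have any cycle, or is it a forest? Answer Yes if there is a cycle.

DFS, tracking each vertex's parent; an edge to a visited non-parent vertex closes a cycle.
Start from Brent:
visit Brent (parent –)
  visit Fargo (parent Brent)
    visit Clio (parent Fargo)
      Clio–Fargo: parent, skip
      visit Ashby (parent Clio)
        visit Mesa (parent Ashby)
          visit Ione (parent Mesa)
            Ione–Mesa: parent, skip
            visit Jade (parent Ione)
              Jade–Ione: parent, skip
          Mesa–Ashby: parent, skip
        Ashby–Clio: parent, skip
        Ashby–Brent: Brent visited and ≠ parent → cycle
Cycle: Brent – Fargo – Clio – Ashby – Brent.

Yes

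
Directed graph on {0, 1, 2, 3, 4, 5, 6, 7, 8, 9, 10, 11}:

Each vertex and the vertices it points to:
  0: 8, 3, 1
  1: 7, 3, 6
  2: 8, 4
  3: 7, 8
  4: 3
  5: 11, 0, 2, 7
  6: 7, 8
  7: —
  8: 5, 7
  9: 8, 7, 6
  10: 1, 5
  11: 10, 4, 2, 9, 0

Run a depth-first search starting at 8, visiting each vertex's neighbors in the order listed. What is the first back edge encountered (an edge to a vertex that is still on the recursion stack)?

DFS from 8 (visiting each vertex's neighbors in the order listed); mark gray on enter, black on exit:
8 gray
  5 gray
    11 gray
      10 gray
        1 gray
          7 gray
          7 black
          3 gray
            3→7: 7 black — skip
            3→8: 8 is gray → back edge
First back edge: 3 → 8.

3→8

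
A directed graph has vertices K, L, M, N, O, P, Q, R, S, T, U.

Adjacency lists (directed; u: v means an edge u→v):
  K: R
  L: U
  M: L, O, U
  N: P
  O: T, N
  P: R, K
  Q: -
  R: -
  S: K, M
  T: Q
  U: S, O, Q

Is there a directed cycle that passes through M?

Yes

M is on a cycle iff M can reach itself via ≥1 edge.
M → U → S → M — yes.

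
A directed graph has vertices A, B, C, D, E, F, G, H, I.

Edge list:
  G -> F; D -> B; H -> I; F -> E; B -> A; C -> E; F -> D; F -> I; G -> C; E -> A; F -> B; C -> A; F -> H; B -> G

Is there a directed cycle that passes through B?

B is on a cycle iff B can reach itself via ≥1 edge.
B → G → F → B — yes.

Yes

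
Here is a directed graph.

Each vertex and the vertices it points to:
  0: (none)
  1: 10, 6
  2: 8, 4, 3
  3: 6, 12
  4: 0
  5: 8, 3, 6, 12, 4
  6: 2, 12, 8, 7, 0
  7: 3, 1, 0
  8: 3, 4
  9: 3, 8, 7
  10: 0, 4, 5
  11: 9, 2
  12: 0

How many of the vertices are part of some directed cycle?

8

A vertex is on a directed cycle iff it belongs to a strongly connected component of size ≥ 2 (or has a self-loop).
The vertices on cycles are {1, 2, 3, 5, 6, 7, 8, 10} — 8 in total.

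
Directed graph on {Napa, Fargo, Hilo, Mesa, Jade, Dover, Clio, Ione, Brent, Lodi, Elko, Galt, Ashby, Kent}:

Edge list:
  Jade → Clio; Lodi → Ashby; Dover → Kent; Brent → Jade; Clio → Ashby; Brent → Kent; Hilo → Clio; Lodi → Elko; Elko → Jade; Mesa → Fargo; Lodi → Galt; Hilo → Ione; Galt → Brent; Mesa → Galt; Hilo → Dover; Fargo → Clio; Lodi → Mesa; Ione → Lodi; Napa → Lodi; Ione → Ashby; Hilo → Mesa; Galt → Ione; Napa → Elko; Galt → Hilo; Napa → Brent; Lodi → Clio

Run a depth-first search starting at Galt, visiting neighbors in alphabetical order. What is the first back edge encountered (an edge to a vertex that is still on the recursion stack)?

Lodi→Galt

DFS from Galt (visiting neighbors in alphabetical order); mark gray on enter, black on exit:
Galt gray
  Brent gray
    Jade gray
      Clio gray
        Ashby gray
        Ashby black
      Clio black
    Jade black
    Kent gray
    Kent black
  Brent black
  Hilo gray
    Hilo→Clio: Clio black — skip
    Dover gray
      Dover→Kent: Kent black — skip
    Dover black
    Ione gray
      Ione→Ashby: Ashby black — skip
      Lodi gray
        Lodi→Ashby: Ashby black — skip
        Lodi→Clio: Clio black — skip
        Elko gray
          Elko→Jade: Jade black — skip
        Elko black
        Lodi→Galt: Galt is gray → back edge
First back edge: Lodi → Galt.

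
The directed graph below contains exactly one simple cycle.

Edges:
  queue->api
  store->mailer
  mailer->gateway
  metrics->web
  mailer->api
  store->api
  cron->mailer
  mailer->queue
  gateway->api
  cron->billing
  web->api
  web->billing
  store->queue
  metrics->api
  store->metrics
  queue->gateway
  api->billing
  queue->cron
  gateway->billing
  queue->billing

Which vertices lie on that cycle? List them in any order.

cron, queue, mailer

DFS with gray/black marking from queue:
queue gray
  billing gray
  billing black
  api gray
    api→billing: billing black — skip
  api black
  cron gray
    cron→billing: billing black — skip
    mailer gray
      mailer→queue: queue is gray → back edge
Back edge closes the cycle queue → cron → mailer → queue; its vertices are {cron, queue, mailer}.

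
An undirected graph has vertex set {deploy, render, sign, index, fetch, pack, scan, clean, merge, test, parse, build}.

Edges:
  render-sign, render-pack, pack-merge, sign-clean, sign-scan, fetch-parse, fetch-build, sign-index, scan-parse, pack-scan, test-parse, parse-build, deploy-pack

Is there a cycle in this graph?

DFS, tracking each vertex's parent; an edge to a visited non-parent vertex closes a cycle.
Start from sign:
visit sign (parent –)
  visit scan (parent sign)
    visit pack (parent scan)
      visit render (parent pack)
        render–pack: parent, skip
        render–sign: sign visited and ≠ parent → cycle
Cycle: sign – scan – pack – render – sign.

Yes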